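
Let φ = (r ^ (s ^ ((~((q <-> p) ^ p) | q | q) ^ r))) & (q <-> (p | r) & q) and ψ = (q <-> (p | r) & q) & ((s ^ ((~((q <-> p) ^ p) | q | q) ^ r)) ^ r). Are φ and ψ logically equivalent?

equivalent

p  q  r  s  |  φ  ψ
0  0  0  0  |  0  0
0  0  0  1  |  1  1
0  0  1  0  |  0  0
0  0  1  1  |  1  1
0  1  0  0  |  0  0
0  1  0  1  |  0  0
0  1  1  0  |  1  1
0  1  1  1  |  0  0
1  0  0  0  |  0  0
1  0  0  1  |  1  1
1  0  1  0  |  0  0
1  0  1  1  |  1  1
1  1  0  0  |  1  1
1  1  0  1  |  0  0
1  1  1  0  |  1  1
1  1  1  1  |  0  0
The columns for φ and ψ agree on every row, so they are logically equivalent.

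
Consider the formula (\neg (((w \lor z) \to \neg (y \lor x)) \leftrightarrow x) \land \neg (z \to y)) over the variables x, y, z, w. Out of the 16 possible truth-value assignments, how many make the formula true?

  x   |   y   |   z   |   w   | (w \lor z) | (y \lor x) | \neg (y \lor x) | (z \to y) | \neg (z \to y) |   φ  
----- | ----- | ----- | ----- | ---------- | ---------- | --------------- | --------- | -------------- | -----
False | False | False | False |   False    |   False    |       True      |    True   |     False      | False
False | False | False |  True |    True    |   False    |       True      |    True   |     False      | False
False | False |  True | False |    True    |   False    |       True      |   False   |      True      |  True
False | False |  True |  True |    True    |   False    |       True      |   False   |      True      |  True
False |  True | False | False |   False    |    True    |      False      |    True   |     False      | False
False |  True | False |  True |    True    |    True    |      False      |    True   |     False      | False
False |  True |  True | False |    True    |    True    |      False      |    True   |     False      | False
False |  True |  True |  True |    True    |    True    |      False      |    True   |     False      | False
 True | False | False | False |   False    |    True    |      False      |    True   |     False      | False
 True | False | False |  True |    True    |    True    |      False      |    True   |     False      | False
 True | False |  True | False |    True    |    True    |      False      |   False   |      True      |  True
 True | False |  True |  True |    True    |    True    |      False      |   False   |      True      |  True
 True |  True | False | False |   False    |    True    |      False      |    True   |     False      | False
 True |  True | False |  True |    True    |    True    |      False      |    True   |     False      | False
 True |  True |  True | False |    True    |    True    |      False      |    True   |     False      | False
 True |  True |  True |  True |    True    |    True    |      False      |    True   |     False      | False
The formula is true on 4 of the 16 rows.

4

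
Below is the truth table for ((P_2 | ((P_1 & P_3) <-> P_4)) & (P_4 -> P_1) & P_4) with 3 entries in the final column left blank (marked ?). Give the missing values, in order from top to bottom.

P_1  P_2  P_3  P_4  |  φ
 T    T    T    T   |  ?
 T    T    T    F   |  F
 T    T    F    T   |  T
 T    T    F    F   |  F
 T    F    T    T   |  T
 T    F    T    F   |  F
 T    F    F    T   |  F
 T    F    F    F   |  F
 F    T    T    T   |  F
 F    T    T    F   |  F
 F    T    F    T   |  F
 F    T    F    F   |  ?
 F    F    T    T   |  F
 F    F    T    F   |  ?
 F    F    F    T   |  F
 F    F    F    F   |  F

T, F, F

Row P_1=T, P_2=T, P_3=T, P_4=T: (P_2 | ((P_1 & P_3) <-> P_4)) = T, (P_4 -> P_1) = T, so the formula = T.
Row P_1=F, P_2=T, P_3=F, P_4=F: (P_2 | ((P_1 & P_3) <-> P_4)) = T, (P_4 -> P_1) = T, so the formula = F.
Row P_1=F, P_2=F, P_3=T, P_4=F: (P_2 | ((P_1 & P_3) <-> P_4)) = T, (P_4 -> P_1) = T, so the formula = F.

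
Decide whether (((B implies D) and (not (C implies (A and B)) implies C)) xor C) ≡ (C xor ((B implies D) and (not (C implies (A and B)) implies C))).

A | B | C | D | φ | ψ
- | - | - | - | - | -
F | F | F | F | T | T
F | F | F | T | T | T
F | F | T | F | F | F
F | F | T | T | F | F
F | T | F | F | F | F
F | T | F | T | T | T
F | T | T | F | T | T
F | T | T | T | F | F
T | F | F | F | T | T
T | F | F | T | T | T
T | F | T | F | F | F
T | F | T | T | F | F
T | T | F | F | F | F
T | T | F | T | T | T
T | T | T | F | T | T
T | T | T | T | F | F
The columns for φ and ψ agree on every row, so they are logically equivalent.

equivalent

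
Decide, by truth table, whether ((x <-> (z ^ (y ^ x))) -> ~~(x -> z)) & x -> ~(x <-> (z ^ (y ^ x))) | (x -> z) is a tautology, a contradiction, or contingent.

x | y | z | φ
- | - | - | -
F | F | F | T
F | F | T | T
F | T | F | T
F | T | T | T
T | F | F | T
T | F | T | T
T | T | F | T
T | T | T | T
Every row is T, so the formula is a tautology.

tautology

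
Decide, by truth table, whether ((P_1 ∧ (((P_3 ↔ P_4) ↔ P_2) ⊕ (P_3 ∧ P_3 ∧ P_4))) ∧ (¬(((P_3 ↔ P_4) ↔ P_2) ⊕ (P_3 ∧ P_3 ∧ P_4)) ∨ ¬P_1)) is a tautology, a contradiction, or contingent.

P_1  P_2  P_3  P_4  |  φ
 T    T    T    T   |  F
 T    T    T    F   |  F
 T    T    F    T   |  F
 T    T    F    F   |  F
 T    F    T    T   |  F
 T    F    T    F   |  F
 T    F    F    T   |  F
 T    F    F    F   |  F
 F    T    T    T   |  F
 F    T    T    F   |  F
 F    T    F    T   |  F
 F    T    F    F   |  F
 F    F    T    T   |  F
 F    F    T    F   |  F
 F    F    F    T   |  F
 F    F    F    F   |  F
Every row is F, so the formula is a contradiction.

contradiction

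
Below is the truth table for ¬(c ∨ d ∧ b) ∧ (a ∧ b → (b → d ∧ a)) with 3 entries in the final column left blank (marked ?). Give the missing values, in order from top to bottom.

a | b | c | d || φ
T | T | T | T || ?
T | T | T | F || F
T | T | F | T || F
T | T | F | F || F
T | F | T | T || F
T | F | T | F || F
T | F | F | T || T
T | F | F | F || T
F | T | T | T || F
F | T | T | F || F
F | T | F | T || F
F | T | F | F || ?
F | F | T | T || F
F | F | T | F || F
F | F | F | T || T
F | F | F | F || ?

Row a=T, b=T, c=T, d=T: ¬(c ∨ d ∧ b) = F, (a ∧ b → (b → d ∧ a)) = T, so the formula = F.
Row a=F, b=T, c=F, d=F: ¬(c ∨ d ∧ b) = T, (a ∧ b → (b → d ∧ a)) = T, so the formula = T.
Row a=F, b=F, c=F, d=F: ¬(c ∨ d ∧ b) = T, (a ∧ b → (b → d ∧ a)) = T, so the formula = T.

F, T, T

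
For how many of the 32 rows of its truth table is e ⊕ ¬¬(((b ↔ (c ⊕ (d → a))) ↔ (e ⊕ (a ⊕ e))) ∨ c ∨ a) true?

16

a  b  c  d  e  |  φ
0  0  0  0  0  |  1
0  0  0  0  1  |  0
0  0  0  1  0  |  0
0  0  0  1  1  |  1
0  0  1  0  0  |  1
0  0  1  0  1  |  0
0  0  1  1  0  |  1
0  0  1  1  1  |  0
0  1  0  0  0  |  0
0  1  0  0  1  |  1
0  1  0  1  0  |  1
0  1  0  1  1  |  0
0  1  1  0  0  |  1
0  1  1  0  1  |  0
0  1  1  1  0  |  1
0  1  1  1  1  |  0
1  0  0  0  0  |  1
1  0  0  0  1  |  0
1  0  0  1  0  |  1
1  0  0  1  1  |  0
1  0  1  0  0  |  1
1  0  1  0  1  |  0
1  0  1  1  0  |  1
1  0  1  1  1  |  0
1  1  0  0  0  |  1
1  1  0  0  1  |  0
1  1  0  1  0  |  1
1  1  0  1  1  |  0
1  1  1  0  0  |  1
1  1  1  0  1  |  0
1  1  1  1  0  |  1
1  1  1  1  1  |  0
The formula is true on 16 of the 32 rows.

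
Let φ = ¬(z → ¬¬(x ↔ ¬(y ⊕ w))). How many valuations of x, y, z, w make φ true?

4

x | y | z | w | (y ⊕ w) | ¬(y ⊕ w) | (x ↔ ¬(y ⊕ w)) | ¬(x ↔ ¬(y ⊕ w)) | ¬¬(x ↔ ¬(y ⊕ w)) | (z → ¬¬(x ↔ ¬(y ⊕ w))) | ¬(z → ¬¬(x ↔ ¬(y ⊕ w)))
- | - | - | - | ------- | -------- | -------------- | --------------- | ---------------- | ---------------------- | -----------------------
T | T | T | T |    F    |    T     |       T        |        F        |        T         |           T            |            F           
T | T | T | F |    T    |    F     |       F        |        T        |        F         |           F            |            T           
T | T | F | T |    F    |    T     |       T        |        F        |        T         |           T            |            F           
T | T | F | F |    T    |    F     |       F        |        T        |        F         |           T            |            F           
T | F | T | T |    T    |    F     |       F        |        T        |        F         |           F            |            T           
T | F | T | F |    F    |    T     |       T        |        F        |        T         |           T            |            F           
T | F | F | T |    T    |    F     |       F        |        T        |        F         |           T            |            F           
T | F | F | F |    F    |    T     |       T        |        F        |        T         |           T            |            F           
F | T | T | T |    F    |    T     |       F        |        T        |        F         |           F            |            T           
F | T | T | F |    T    |    F     |       T        |        F        |        T         |           T            |            F           
F | T | F | T |    F    |    T     |       F        |        T        |        F         |           T            |            F           
F | T | F | F |    T    |    F     |       T        |        F        |        T         |           T            |            F           
F | F | T | T |    T    |    F     |       T        |        F        |        T         |           T            |            F           
F | F | T | F |    F    |    T     |       F        |        T        |        F         |           F            |            T           
F | F | F | T |    T    |    F     |       T        |        F        |        T         |           T            |            F           
F | F | F | F |    F    |    T     |       F        |        T        |        F         |           T            |            F           
The formula is true on 4 of the 16 rows.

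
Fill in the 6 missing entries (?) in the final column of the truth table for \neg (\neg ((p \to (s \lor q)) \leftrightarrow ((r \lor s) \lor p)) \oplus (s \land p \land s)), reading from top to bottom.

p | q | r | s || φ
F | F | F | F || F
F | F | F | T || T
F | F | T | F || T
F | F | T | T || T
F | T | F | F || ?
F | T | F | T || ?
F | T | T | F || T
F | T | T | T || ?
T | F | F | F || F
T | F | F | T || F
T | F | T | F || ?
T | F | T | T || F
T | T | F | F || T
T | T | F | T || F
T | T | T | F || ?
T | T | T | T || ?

Row p=F, q=T, r=F, s=F: \neg ((p \to (s \lor q)) \leftrightarrow ((r \lor s) \lor p)) = T, (s \land p \land s) = F, (\neg ((p \to (s \lor q)) \leftrightarrow ((r \lor s) \lor p)) \oplus (s \land p \land s)) = T, so the formula = F.
Row p=F, q=T, r=F, s=T: \neg ((p \to (s \lor q)) \leftrightarrow ((r \lor s) \lor p)) = F, (s \land p \land s) = F, (\neg ((p \to (s \lor q)) \leftrightarrow ((r \lor s) \lor p)) \oplus (s \land p \land s)) = F, so the formula = T.
Row p=F, q=T, r=T, s=T: \neg ((p \to (s \lor q)) \leftrightarrow ((r \lor s) \lor p)) = F, (s \land p \land s) = F, (\neg ((p \to (s \lor q)) \leftrightarrow ((r \lor s) \lor p)) \oplus (s \land p \land s)) = F, so the formula = T.
Row p=T, q=F, r=T, s=F: \neg ((p \to (s \lor q)) \leftrightarrow ((r \lor s) \lor p)) = T, (s \land p \land s) = F, (\neg ((p \to (s \lor q)) \leftrightarrow ((r \lor s) \lor p)) \oplus (s \land p \land s)) = T, so the formula = F.
Row p=T, q=T, r=T, s=F: \neg ((p \to (s \lor q)) \leftrightarrow ((r \lor s) \lor p)) = F, (s \land p \land s) = F, (\neg ((p \to (s \lor q)) \leftrightarrow ((r \lor s) \lor p)) \oplus (s \land p \land s)) = F, so the formula = T.
Row p=T, q=T, r=T, s=T: \neg ((p \to (s \lor q)) \leftrightarrow ((r \lor s) \lor p)) = F, (s \land p \land s) = T, (\neg ((p \to (s \lor q)) \leftrightarrow ((r \lor s) \lor p)) \oplus (s \land p \land s)) = T, so the formula = F.

F, T, T, F, T, F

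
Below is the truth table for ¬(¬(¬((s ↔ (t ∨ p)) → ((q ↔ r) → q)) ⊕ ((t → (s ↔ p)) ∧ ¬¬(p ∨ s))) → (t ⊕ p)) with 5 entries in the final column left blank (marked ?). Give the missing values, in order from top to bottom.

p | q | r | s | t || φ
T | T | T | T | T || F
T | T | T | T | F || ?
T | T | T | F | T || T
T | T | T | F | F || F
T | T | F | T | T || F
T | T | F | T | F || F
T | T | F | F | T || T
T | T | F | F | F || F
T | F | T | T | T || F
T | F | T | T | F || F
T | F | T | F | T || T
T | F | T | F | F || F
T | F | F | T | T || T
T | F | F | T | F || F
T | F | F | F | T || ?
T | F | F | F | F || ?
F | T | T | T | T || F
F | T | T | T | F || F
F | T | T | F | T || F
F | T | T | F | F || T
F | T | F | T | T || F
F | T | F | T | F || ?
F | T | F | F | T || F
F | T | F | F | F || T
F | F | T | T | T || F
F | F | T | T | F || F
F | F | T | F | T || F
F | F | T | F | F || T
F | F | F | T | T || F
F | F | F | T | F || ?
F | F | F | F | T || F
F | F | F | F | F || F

Row p=T, q=T, r=T, s=T, t=F: ¬(¬((s ↔ (t ∨ p)) → ((q ↔ r) → q)) ⊕ ((t → (s ↔ p)) ∧ ¬¬(p ∨ s))) = F, (t ⊕ p) = T, (¬(¬((s ↔ (t ∨ p)) → ((q ↔ r) → q)) ⊕ ((t → (s ↔ p)) ∧ ¬¬(p ∨ s))) → (t ⊕ p)) = T, so the formula = F.
Row p=T, q=F, r=F, s=F, t=T: ¬(¬((s ↔ (t ∨ p)) → ((q ↔ r) → q)) ⊕ ((t → (s ↔ p)) ∧ ¬¬(p ∨ s))) = T, (t ⊕ p) = F, (¬(¬((s ↔ (t ∨ p)) → ((q ↔ r) → q)) ⊕ ((t → (s ↔ p)) ∧ ¬¬(p ∨ s))) → (t ⊕ p)) = F, so the formula = T.
Row p=T, q=F, r=F, s=F, t=F: ¬(¬((s ↔ (t ∨ p)) → ((q ↔ r) → q)) ⊕ ((t → (s ↔ p)) ∧ ¬¬(p ∨ s))) = F, (t ⊕ p) = T, (¬(¬((s ↔ (t ∨ p)) → ((q ↔ r) → q)) ⊕ ((t → (s ↔ p)) ∧ ¬¬(p ∨ s))) → (t ⊕ p)) = T, so the formula = F.
Row p=F, q=T, r=F, s=T, t=F: ¬(¬((s ↔ (t ∨ p)) → ((q ↔ r) → q)) ⊕ ((t → (s ↔ p)) ∧ ¬¬(p ∨ s))) = F, (t ⊕ p) = F, (¬(¬((s ↔ (t ∨ p)) → ((q ↔ r) → q)) ⊕ ((t → (s ↔ p)) ∧ ¬¬(p ∨ s))) → (t ⊕ p)) = T, so the formula = F.
Row p=F, q=F, r=F, s=T, t=F: ¬(¬((s ↔ (t ∨ p)) → ((q ↔ r) → q)) ⊕ ((t → (s ↔ p)) ∧ ¬¬(p ∨ s))) = F, (t ⊕ p) = F, (¬(¬((s ↔ (t ∨ p)) → ((q ↔ r) → q)) ⊕ ((t → (s ↔ p)) ∧ ¬¬(p ∨ s))) → (t ⊕ p)) = T, so the formula = F.

F, T, F, F, F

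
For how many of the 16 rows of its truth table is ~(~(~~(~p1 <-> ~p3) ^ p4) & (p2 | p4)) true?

p1  p2  p3  p4  |  φ
T   T   T   T   |  F
T   T   T   F   |  T
T   T   F   T   |  T
T   T   F   F   |  F
T   F   T   T   |  F
T   F   T   F   |  T
T   F   F   T   |  T
T   F   F   F   |  T
F   T   T   T   |  T
F   T   T   F   |  F
F   T   F   T   |  F
F   T   F   F   |  T
F   F   T   T   |  T
F   F   T   F   |  T
F   F   F   T   |  F
F   F   F   F   |  T
The formula is true on 10 of the 16 rows.

10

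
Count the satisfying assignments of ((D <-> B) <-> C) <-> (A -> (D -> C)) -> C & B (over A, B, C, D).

8

A  B  C  D  |  (D <-> B)  ((D <-> B) <-> C)  (D -> C)  (A -> (D -> C))  (C & B)  ((A -> (D -> C)) -> (C & B))  φ
F  F  F  F  |      T              F             T             T            F                  F                T
F  F  F  T  |      F              T             F             T            F                  F                F
F  F  T  F  |      T              T             T             T            F                  F                F
F  F  T  T  |      F              F             T             T            F                  F                T
F  T  F  F  |      F              T             T             T            F                  F                F
F  T  F  T  |      T              F             F             T            F                  F                T
F  T  T  F  |      F              F             T             T            T                  T                F
F  T  T  T  |      T              T             T             T            T                  T                T
T  F  F  F  |      T              F             T             T            F                  F                T
T  F  F  T  |      F              T             F             F            F                  T                T
T  F  T  F  |      T              T             T             T            F                  F                F
T  F  T  T  |      F              F             T             T            F                  F                T
T  T  F  F  |      F              T             T             T            F                  F                F
T  T  F  T  |      T              F             F             F            F                  T                F
T  T  T  F  |      F              F             T             T            T                  T                F
T  T  T  T  |      T              T             T             T            T                  T                T
The formula is true on 8 of the 16 rows.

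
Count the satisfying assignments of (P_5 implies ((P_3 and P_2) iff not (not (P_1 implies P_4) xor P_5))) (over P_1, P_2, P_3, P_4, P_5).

 P_1    P_2    P_3    P_4    P_5   |    φ  
False  False  False  False  False  |   True
False  False  False  False   True  |   True
False  False  False   True  False  |   True
False  False  False   True   True  |   True
False  False   True  False  False  |   True
False  False   True  False   True  |   True
False  False   True   True  False  |   True
False  False   True   True   True  |   True
False   True  False  False  False  |   True
False   True  False  False   True  |   True
False   True  False   True  False  |   True
False   True  False   True   True  |   True
False   True   True  False  False  |   True
False   True   True  False   True  |  False
False   True   True   True  False  |   True
False   True   True   True   True  |  False
 True  False  False  False  False  |   True
 True  False  False  False   True  |  False
 True  False  False   True  False  |   True
 True  False  False   True   True  |   True
 True  False   True  False  False  |   True
 True  False   True  False   True  |  False
 True  False   True   True  False  |   True
 True  False   True   True   True  |   True
 True   True  False  False  False  |   True
 True   True  False  False   True  |  False
 True   True  False   True  False  |   True
 True   True  False   True   True  |   True
 True   True   True  False  False  |   True
 True   True   True  False   True  |   True
 True   True   True   True  False  |   True
 True   True   True   True   True  |  False
The formula is true on 26 of the 32 rows.

26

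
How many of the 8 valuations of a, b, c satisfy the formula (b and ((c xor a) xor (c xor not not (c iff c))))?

a | b | c | φ
- | - | - | -
T | T | T | F
T | T | F | F
T | F | T | F
T | F | F | F
F | T | T | T
F | T | F | T
F | F | T | F
F | F | F | F
The formula is true on 2 of the 8 rows.

2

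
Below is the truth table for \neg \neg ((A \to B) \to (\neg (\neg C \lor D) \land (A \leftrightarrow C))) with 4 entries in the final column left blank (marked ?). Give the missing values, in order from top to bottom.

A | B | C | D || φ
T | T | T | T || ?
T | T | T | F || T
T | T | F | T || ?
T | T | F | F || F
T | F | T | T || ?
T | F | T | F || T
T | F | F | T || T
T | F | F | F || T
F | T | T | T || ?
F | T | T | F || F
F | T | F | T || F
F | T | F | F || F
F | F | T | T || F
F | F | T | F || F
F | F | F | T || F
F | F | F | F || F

F, F, T, F

Row A=T, B=T, C=T, D=T: ((A \to B) \to (\neg (\neg C \lor D) \land (A \leftrightarrow C))) = F, \neg ((A \to B) \to (\neg (\neg C \lor D) \land (A \leftrightarrow C))) = T, so the formula = F.
Row A=T, B=T, C=F, D=T: ((A \to B) \to (\neg (\neg C \lor D) \land (A \leftrightarrow C))) = F, \neg ((A \to B) \to (\neg (\neg C \lor D) \land (A \leftrightarrow C))) = T, so the formula = F.
Row A=T, B=F, C=T, D=T: ((A \to B) \to (\neg (\neg C \lor D) \land (A \leftrightarrow C))) = T, \neg ((A \to B) \to (\neg (\neg C \lor D) \land (A \leftrightarrow C))) = F, so the formula = T.
Row A=F, B=T, C=T, D=T: ((A \to B) \to (\neg (\neg C \lor D) \land (A \leftrightarrow C))) = F, \neg ((A \to B) \to (\neg (\neg C \lor D) \land (A \leftrightarrow C))) = T, so the formula = F.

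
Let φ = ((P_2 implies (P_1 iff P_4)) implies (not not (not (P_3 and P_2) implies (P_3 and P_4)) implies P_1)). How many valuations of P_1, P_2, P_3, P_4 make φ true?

P_1 | P_2 | P_3 | P_4 || φ
 1  |  1  |  1  |  1  || 1
 1  |  1  |  1  |  0  || 1
 1  |  1  |  0  |  1  || 1
 1  |  1  |  0  |  0  || 1
 1  |  0  |  1  |  1  || 1
 1  |  0  |  1  |  0  || 1
 1  |  0  |  0  |  1  || 1
 1  |  0  |  0  |  0  || 1
 0  |  1  |  1  |  1  || 1
 0  |  1  |  1  |  0  || 0
 0  |  1  |  0  |  1  || 1
 0  |  1  |  0  |  0  || 1
 0  |  0  |  1  |  1  || 0
 0  |  0  |  1  |  0  || 1
 0  |  0  |  0  |  1  || 1
 0  |  0  |  0  |  0  || 1
The formula is true on 14 of the 16 rows.

14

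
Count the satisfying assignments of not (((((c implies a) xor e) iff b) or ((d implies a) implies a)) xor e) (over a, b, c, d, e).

16

a  b  c  d  e  |  φ
T  T  T  T  T  |  T
T  T  T  T  F  |  F
T  T  T  F  T  |  T
T  T  T  F  F  |  F
T  T  F  T  T  |  T
T  T  F  T  F  |  F
T  T  F  F  T  |  T
T  T  F  F  F  |  F
T  F  T  T  T  |  T
T  F  T  T  F  |  F
T  F  T  F  T  |  T
T  F  T  F  F  |  F
T  F  F  T  T  |  T
T  F  F  T  F  |  F
T  F  F  F  T  |  T
T  F  F  F  F  |  F
F  T  T  T  T  |  T
F  T  T  T  F  |  F
F  T  T  F  T  |  T
F  T  T  F  F  |  T
F  T  F  T  T  |  T
F  T  F  T  F  |  F
F  T  F  F  T  |  F
F  T  F  F  F  |  F
F  F  T  T  T  |  T
F  F  T  T  F  |  F
F  F  T  F  T  |  F
F  F  T  F  F  |  F
F  F  F  T  T  |  T
F  F  F  T  F  |  F
F  F  F  F  T  |  T
F  F  F  F  F  |  T
The formula is true on 16 of the 32 rows.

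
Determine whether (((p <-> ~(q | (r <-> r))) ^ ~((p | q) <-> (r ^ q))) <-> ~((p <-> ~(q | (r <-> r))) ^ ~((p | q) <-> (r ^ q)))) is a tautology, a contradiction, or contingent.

p | q | r || φ
F | F | F || F
F | F | T || F
F | T | F || F
F | T | T || F
T | F | F || F
T | F | T || F
T | T | F || F
T | T | T || F
Every row is F, so the formula is a contradiction.

contradiction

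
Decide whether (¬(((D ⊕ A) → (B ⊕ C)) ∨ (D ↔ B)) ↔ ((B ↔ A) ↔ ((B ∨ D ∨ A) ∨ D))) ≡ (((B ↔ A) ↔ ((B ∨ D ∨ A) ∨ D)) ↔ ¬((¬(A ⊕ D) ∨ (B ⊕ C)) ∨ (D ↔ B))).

equivalent

A  B  C  D  |  φ  ψ
F  F  F  F  |  T  T
F  F  F  T  |  T  T
F  F  T  F  |  T  T
F  F  T  T  |  F  F
F  T  F  F  |  T  T
F  T  F  T  |  T  T
F  T  T  F  |  T  T
F  T  T  T  |  T  T
T  F  F  F  |  T  T
T  F  F  T  |  T  T
T  F  T  F  |  T  T
T  F  T  T  |  T  T
T  T  F  F  |  F  F
T  T  F  T  |  F  F
T  T  T  F  |  T  T
T  T  T  T  |  F  F
The columns for φ and ψ agree on every row, so they are logically equivalent.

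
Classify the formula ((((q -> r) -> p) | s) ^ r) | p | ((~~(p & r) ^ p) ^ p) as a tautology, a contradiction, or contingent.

contingent

p  q  r  s     (q -> r)  ((q -> r) -> p)  (((q -> r) -> p) | s)  ((((q -> r) -> p) | s) ^ r)  (p & r)  ~(p & r)  ~~(p & r)  (~~(p & r) ^ p)  ((~~(p & r) ^ p) ^ p)  φ
1  1  1  1        1             1                   1                         0                  1        0          1             0                   1            1
1  1  1  0        1             1                   1                         0                  1        0          1             0                   1            1
1  1  0  1        0             1                   1                         1                  0        1          0             1                   0            1
1  1  0  0        0             1                   1                         1                  0        1          0             1                   0            1
1  0  1  1        1             1                   1                         0                  1        0          1             0                   1            1
1  0  1  0        1             1                   1                         0                  1        0          1             0                   1            1
1  0  0  1        1             1                   1                         1                  0        1          0             1                   0            1
1  0  0  0        1             1                   1                         1                  0        1          0             1                   0            1
0  1  1  1        1             0                   1                         0                  0        1          0             0                   0            0
0  1  1  0        1             0                   0                         1                  0        1          0             0                   0            1
0  1  0  1        0             1                   1                         1                  0        1          0             0                   0            1
0  1  0  0        0             1                   1                         1                  0        1          0             0                   0            1
0  0  1  1        1             0                   1                         0                  0        1          0             0                   0            0
0  0  1  0        1             0                   0                         1                  0        1          0             0                   0            1
0  0  0  1        1             0                   1                         1                  0        1          0             0                   0            1
0  0  0  0        1             0                   0                         0                  0        1          0             0                   0            0
13 of 16 rows are 1, so the formula is contingent.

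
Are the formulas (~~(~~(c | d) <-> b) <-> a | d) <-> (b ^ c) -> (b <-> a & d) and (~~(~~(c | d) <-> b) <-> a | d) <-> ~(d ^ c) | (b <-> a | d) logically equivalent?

not equivalent

a | b | c | d | φ | ψ
- | - | - | - | - | -
T | T | T | T | T | T
T | T | T | F | T | T
T | T | F | T | T | T
T | T | F | F | T | F
T | F | T | T | T | F
T | F | T | F | F | T
T | F | F | T | F | T
T | F | F | F | T | T
F | T | T | T | T | T
F | T | T | F | F | T
F | T | F | T | F | T
F | T | F | F | F | T
F | F | T | T | F | F
F | F | T | F | T | T
F | F | F | T | F | T
F | F | F | F | F | F
The columns differ at a=T, b=T, c=F, d=F (φ=T, ψ=F), so they are not equivalent.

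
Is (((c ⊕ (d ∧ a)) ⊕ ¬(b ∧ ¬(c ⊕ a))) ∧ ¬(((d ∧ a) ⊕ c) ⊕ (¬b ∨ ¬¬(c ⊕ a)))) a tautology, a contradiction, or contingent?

contradiction

a | b | c | d || (d ∧ a) | (c ⊕ (d ∧ a)) | (c ⊕ a) | ¬(c ⊕ a) | (b ∧ ¬(c ⊕ a)) | ¬(b ∧ ¬(c ⊕ a)) | ((d ∧ a) ⊕ c) | ¬b | ¬¬(c ⊕ a) | (¬b ∨ ¬¬(c ⊕ a)) | φ
0 | 0 | 0 | 0 ||    0    |       0       |    0    |    1     |       0        |        1        |       0       | 1  |     0     |        1         | 0
0 | 0 | 0 | 1 ||    0    |       0       |    0    |    1     |       0        |        1        |       0       | 1  |     0     |        1         | 0
0 | 0 | 1 | 0 ||    0    |       1       |    1    |    0     |       0        |        1        |       1       | 1  |     1     |        1         | 0
0 | 0 | 1 | 1 ||    0    |       1       |    1    |    0     |       0        |        1        |       1       | 1  |     1     |        1         | 0
0 | 1 | 0 | 0 ||    0    |       0       |    0    |    1     |       1        |        0        |       0       | 0  |     0     |        0         | 0
0 | 1 | 0 | 1 ||    0    |       0       |    0    |    1     |       1        |        0        |       0       | 0  |     0     |        0         | 0
0 | 1 | 1 | 0 ||    0    |       1       |    1    |    0     |       0        |        1        |       1       | 0  |     1     |        1         | 0
0 | 1 | 1 | 1 ||    0    |       1       |    1    |    0     |       0        |        1        |       1       | 0  |     1     |        1         | 0
1 | 0 | 0 | 0 ||    0    |       0       |    1    |    0     |       0        |        1        |       0       | 1  |     1     |        1         | 0
1 | 0 | 0 | 1 ||    1    |       1       |    1    |    0     |       0        |        1        |       1       | 1  |     1     |        1         | 0
1 | 0 | 1 | 0 ||    0    |       1       |    0    |    1     |       0        |        1        |       1       | 1  |     0     |        1         | 0
1 | 0 | 1 | 1 ||    1    |       0       |    0    |    1     |       0        |        1        |       0       | 1  |     0     |        1         | 0
1 | 1 | 0 | 0 ||    0    |       0       |    1    |    0     |       0        |        1        |       0       | 0  |     1     |        1         | 0
1 | 1 | 0 | 1 ||    1    |       1       |    1    |    0     |       0        |        1        |       1       | 0  |     1     |        1         | 0
1 | 1 | 1 | 0 ||    0    |       1       |    0    |    1     |       1        |        0        |       1       | 0  |     0     |        0         | 0
1 | 1 | 1 | 1 ||    1    |       0       |    0    |    1     |       1        |        0        |       0       | 0  |     0     |        0         | 0
Every row is 0, so the formula is a contradiction.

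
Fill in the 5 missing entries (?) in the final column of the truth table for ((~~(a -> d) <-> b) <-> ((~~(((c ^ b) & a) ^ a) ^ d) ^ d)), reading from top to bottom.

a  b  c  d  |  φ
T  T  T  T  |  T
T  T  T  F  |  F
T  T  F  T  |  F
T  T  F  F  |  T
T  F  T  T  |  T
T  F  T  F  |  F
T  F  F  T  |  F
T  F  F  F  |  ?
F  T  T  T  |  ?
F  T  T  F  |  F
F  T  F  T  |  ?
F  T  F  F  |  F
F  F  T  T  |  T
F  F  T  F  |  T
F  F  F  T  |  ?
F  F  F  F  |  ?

T, F, F, T, T

Row a=T, b=F, c=F, d=F: (~~(a -> d) <-> b) = T, ((~~(((c ^ b) & a) ^ a) ^ d) ^ d) = T, so the formula = T.
Row a=F, b=T, c=T, d=T: (~~(a -> d) <-> b) = T, ((~~(((c ^ b) & a) ^ a) ^ d) ^ d) = F, so the formula = F.
Row a=F, b=T, c=F, d=T: (~~(a -> d) <-> b) = T, ((~~(((c ^ b) & a) ^ a) ^ d) ^ d) = F, so the formula = F.
Row a=F, b=F, c=F, d=T: (~~(a -> d) <-> b) = F, ((~~(((c ^ b) & a) ^ a) ^ d) ^ d) = F, so the formula = T.
Row a=F, b=F, c=F, d=F: (~~(a -> d) <-> b) = F, ((~~(((c ^ b) & a) ^ a) ^ d) ^ d) = F, so the formula = T.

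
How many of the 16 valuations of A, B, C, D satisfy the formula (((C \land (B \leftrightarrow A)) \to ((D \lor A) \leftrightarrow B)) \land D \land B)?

4

A | B | C | D | φ
- | - | - | - | -
T | T | T | T | T
T | T | T | F | F
T | T | F | T | T
T | T | F | F | F
T | F | T | T | F
T | F | T | F | F
T | F | F | T | F
T | F | F | F | F
F | T | T | T | T
F | T | T | F | F
F | T | F | T | T
F | T | F | F | F
F | F | T | T | F
F | F | T | F | F
F | F | F | T | F
F | F | F | F | F
The formula is true on 4 of the 16 rows.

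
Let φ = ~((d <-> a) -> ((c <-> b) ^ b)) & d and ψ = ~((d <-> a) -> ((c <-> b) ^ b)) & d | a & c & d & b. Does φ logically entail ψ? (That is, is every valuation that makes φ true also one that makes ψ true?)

  a   |   b   |   c   |   d   |   φ   |   ψ  
----- | ----- | ----- | ----- | ----- | -----
False | False | False | False | False | False
False | False | False |  True | False | False
False | False |  True | False | False | False
False | False |  True |  True | False | False
False |  True | False | False | False | False
False |  True | False |  True | False | False
False |  True |  True | False | False | False
False |  True |  True |  True | False | False
 True | False | False | False | False | False
 True | False | False |  True | False | False
 True | False |  True | False | False | False
 True | False |  True |  True |  True |  True
 True |  True | False | False | False | False
 True |  True | False |  True | False | False
 True |  True |  True | False | False | False
 True |  True |  True |  True |  True |  True
In every row where φ is true, ψ is also true, so φ ⊨ ψ.

yes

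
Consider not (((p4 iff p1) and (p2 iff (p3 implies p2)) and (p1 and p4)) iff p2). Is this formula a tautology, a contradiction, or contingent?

  p1  |   p2  |   p3  |   p4  || (p4 iff p1) | (p3 implies p2) | (p2 iff (p3 implies p2)) | (p1 and p4) |   φ  
 True |  True |  True |  True ||     True    |       True      |           True           |     True    | False
 True |  True |  True | False ||    False    |       True      |           True           |    False    |  True
 True |  True | False |  True ||     True    |       True      |           True           |     True    | False
 True |  True | False | False ||    False    |       True      |           True           |    False    |  True
 True | False |  True |  True ||     True    |      False      |           True           |     True    |  True
 True | False |  True | False ||    False    |      False      |           True           |    False    | False
 True | False | False |  True ||     True    |       True      |          False           |     True    | False
 True | False | False | False ||    False    |       True      |          False           |    False    | False
False |  True |  True |  True ||    False    |       True      |           True           |    False    |  True
False |  True |  True | False ||     True    |       True      |           True           |    False    |  True
False |  True | False |  True ||    False    |       True      |           True           |    False    |  True
False |  True | False | False ||     True    |       True      |           True           |    False    |  True
False | False |  True |  True ||    False    |      False      |           True           |    False    | False
False | False |  True | False ||     True    |      False      |           True           |    False    | False
False | False | False |  True ||    False    |       True      |          False           |    False    | False
False | False | False | False ||     True    |       True      |          False           |    False    | False
7 of 16 rows are True, so the formula is contingent.

contingent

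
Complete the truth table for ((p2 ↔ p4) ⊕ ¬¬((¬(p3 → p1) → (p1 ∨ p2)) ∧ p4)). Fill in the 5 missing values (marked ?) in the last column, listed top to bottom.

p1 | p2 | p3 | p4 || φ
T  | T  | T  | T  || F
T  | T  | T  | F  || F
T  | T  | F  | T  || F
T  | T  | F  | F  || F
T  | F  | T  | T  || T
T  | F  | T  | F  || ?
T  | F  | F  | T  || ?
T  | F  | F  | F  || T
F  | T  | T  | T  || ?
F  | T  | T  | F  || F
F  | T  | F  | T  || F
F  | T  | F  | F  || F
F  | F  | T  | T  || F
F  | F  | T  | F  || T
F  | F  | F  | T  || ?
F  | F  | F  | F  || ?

Row p1=T, p2=F, p3=T, p4=F: (p2 ↔ p4) = T, ¬¬((¬(p3 → p1) → (p1 ∨ p2)) ∧ p4) = F, so the formula = T.
Row p1=T, p2=F, p3=F, p4=T: (p2 ↔ p4) = F, ¬¬((¬(p3 → p1) → (p1 ∨ p2)) ∧ p4) = T, so the formula = T.
Row p1=F, p2=T, p3=T, p4=T: (p2 ↔ p4) = T, ¬¬((¬(p3 → p1) → (p1 ∨ p2)) ∧ p4) = T, so the formula = F.
Row p1=F, p2=F, p3=F, p4=T: (p2 ↔ p4) = F, ¬¬((¬(p3 → p1) → (p1 ∨ p2)) ∧ p4) = T, so the formula = T.
Row p1=F, p2=F, p3=F, p4=F: (p2 ↔ p4) = T, ¬¬((¬(p3 → p1) → (p1 ∨ p2)) ∧ p4) = F, so the formula = T.

T, T, F, T, T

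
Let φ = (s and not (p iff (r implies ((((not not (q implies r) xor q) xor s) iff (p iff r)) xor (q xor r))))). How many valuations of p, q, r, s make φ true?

2

p  q  r  s  |  (q implies r)  not (q implies r)  not not (q implies r)  (p iff r)  (q xor r)  φ
1  1  1  1  |        1                0                    1                1          0      0
1  1  1  0  |        1                0                    1                1          0      0
1  1  0  1  |        0                1                    0                0          1      0
1  1  0  0  |        0                1                    0                0          1      0
1  0  1  1  |        1                0                    1                1          1      0
1  0  1  0  |        1                0                    1                1          1      0
1  0  0  1  |        1                0                    1                0          0      0
1  0  0  0  |        1                0                    1                0          0      0
0  1  1  1  |        1                0                    1                0          0      0
0  1  1  0  |        1                0                    1                0          0      0
0  1  0  1  |        0                1                    0                1          1      1
0  1  0  0  |        0                1                    0                1          1      0
0  0  1  1  |        1                0                    1                0          1      0
0  0  1  0  |        1                0                    1                0          1      0
0  0  0  1  |        1                0                    1                1          0      1
0  0  0  0  |        1                0                    1                1          0      0
The formula is true on 2 of the 16 rows.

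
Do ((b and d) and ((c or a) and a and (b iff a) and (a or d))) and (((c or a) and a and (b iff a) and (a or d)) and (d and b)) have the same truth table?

a | b | c | d || φ | ψ
1 | 1 | 1 | 1 || 1 | 1
1 | 1 | 1 | 0 || 0 | 0
1 | 1 | 0 | 1 || 1 | 1
1 | 1 | 0 | 0 || 0 | 0
1 | 0 | 1 | 1 || 0 | 0
1 | 0 | 1 | 0 || 0 | 0
1 | 0 | 0 | 1 || 0 | 0
1 | 0 | 0 | 0 || 0 | 0
0 | 1 | 1 | 1 || 0 | 0
0 | 1 | 1 | 0 || 0 | 0
0 | 1 | 0 | 1 || 0 | 0
0 | 1 | 0 | 0 || 0 | 0
0 | 0 | 1 | 1 || 0 | 0
0 | 0 | 1 | 0 || 0 | 0
0 | 0 | 0 | 1 || 0 | 0
0 | 0 | 0 | 0 || 0 | 0
The columns for φ and ψ agree on every row, so they are logically equivalent.

equivalent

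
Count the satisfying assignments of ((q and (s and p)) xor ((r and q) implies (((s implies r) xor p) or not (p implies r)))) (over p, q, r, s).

14

p  q  r  s  |  (s and p)  (q and (s and p))  (r and q)  (s implies r)  ((s implies r) xor p)  (p implies r)  not (p implies r)  φ
1  1  1  1  |      1              1              1            1                  0                  1                0          1
1  1  1  0  |      0              0              1            1                  0                  1                0          0
1  1  0  1  |      1              1              0            0                  1                  0                1          0
1  1  0  0  |      0              0              0            1                  0                  0                1          1
1  0  1  1  |      1              0              0            1                  0                  1                0          1
1  0  1  0  |      0              0              0            1                  0                  1                0          1
1  0  0  1  |      1              0              0            0                  1                  0                1          1
1  0  0  0  |      0              0              0            1                  0                  0                1          1
0  1  1  1  |      0              0              1            1                  1                  1                0          1
0  1  1  0  |      0              0              1            1                  1                  1                0          1
0  1  0  1  |      0              0              0            0                  0                  1                0          1
0  1  0  0  |      0              0              0            1                  1                  1                0          1
0  0  1  1  |      0              0              0            1                  1                  1                0          1
0  0  1  0  |      0              0              0            1                  1                  1                0          1
0  0  0  1  |      0              0              0            0                  0                  1                0          1
0  0  0  0  |      0              0              0            1                  1                  1                0          1
The formula is true on 14 of the 16 rows.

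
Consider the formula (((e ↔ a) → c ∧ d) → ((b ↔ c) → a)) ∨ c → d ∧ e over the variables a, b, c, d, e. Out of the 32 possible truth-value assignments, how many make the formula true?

9

a | b | c | d | e || φ
T | T | T | T | T || T
T | T | T | T | F || F
T | T | T | F | T || F
T | T | T | F | F || F
T | T | F | T | T || T
T | T | F | T | F || F
T | T | F | F | T || F
T | T | F | F | F || F
T | F | T | T | T || T
T | F | T | T | F || F
T | F | T | F | T || F
T | F | T | F | F || F
T | F | F | T | T || T
T | F | F | T | F || F
T | F | F | F | T || F
T | F | F | F | F || F
F | T | T | T | T || T
F | T | T | T | F || F
F | T | T | F | T || F
F | T | T | F | F || F
F | T | F | T | T || T
F | T | F | T | F || F
F | T | F | F | T || F
F | T | F | F | F || F
F | F | T | T | T || T
F | F | T | T | F || F
F | F | T | F | T || F
F | F | T | F | F || F
F | F | F | T | T || T
F | F | F | T | F || F
F | F | F | F | T || T
F | F | F | F | F || F
The formula is true on 9 of the 32 rows.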